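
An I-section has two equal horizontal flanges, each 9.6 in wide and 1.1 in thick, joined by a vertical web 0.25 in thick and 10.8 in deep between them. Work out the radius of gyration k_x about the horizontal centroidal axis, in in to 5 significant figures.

k_x ≈ 5.7080 in

Split into non-overlapping primitives; take the origin at the lower-left of the bounding box.
Bottom flange: 9.6 × 1.1, A = 10.56 in², y = 0.55 in, Ī = 1.0648 in⁴.
Web: 0.25 × 10.8, A = 2.7 in², y = 6.5 in, Ī = 26.244 in⁴.
Top flange: 9.6 × 1.1, A = 10.56 in², y = 12.45 in, Ī = 1.0648 in⁴.
By symmetry the centroid is at mid-height, ȳ = 6.5 in.
Transfer each piece to the horizontal centroidal axis using Ī + A·d² with d = y − 6.5:
  bottom flange: d = -5.95 in → contributes +374.9152 in⁴
  web: d = 0 in → contributes +26.244 in⁴
  top flange: d = 5.95 in → contributes +374.9152 in⁴
Total I = 776.0744 in⁴.
Radius of gyration: k = √(I/A) = √(776.0744 / 23.82) = 5.707958 in.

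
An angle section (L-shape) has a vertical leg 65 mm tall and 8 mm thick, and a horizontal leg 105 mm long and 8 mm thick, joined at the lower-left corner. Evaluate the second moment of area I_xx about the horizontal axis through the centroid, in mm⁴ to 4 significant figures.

I_xx ≈ 4.401 × 10⁵ mm⁴

Decompose the section into non-overlapping parts with the origin at the bottom-left of its bounding rectangle.
Vertical leg: 8 × 65, A = 520 mm², y = 32.5 mm, Ī = 183 083 mm⁴.
Horizontal leg (remainder): 97 × 8, A = 776 mm², y = 4 mm, Ī = 4138.67 mm⁴.
Centroid: ȳ = ΣA·y / ΣA = 15.4352 mm.
Transfer each piece to the horizontal axis through the centroid using Ī + A·d² with d = y − 15.4352:
  vertical leg: d = 17.0648 mm → contributes +334 511 mm⁴
  horizontal leg (remainder): d = -11.4352 mm → contributes +105 611 mm⁴
Total I = 440 123 mm⁴.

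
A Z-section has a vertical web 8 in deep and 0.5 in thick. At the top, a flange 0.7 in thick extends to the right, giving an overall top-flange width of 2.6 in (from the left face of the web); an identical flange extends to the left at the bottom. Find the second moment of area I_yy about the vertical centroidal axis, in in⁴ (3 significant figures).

I_yy ≈ 6.13 in⁴

Treat the section as a set of non-overlapping primitives; coordinates are from the bounding-box lower-left.
Web: 0.5 × 8, A = 4 in², x = 2.35 in, Ī = 0.083333 in⁴.
Top flange (beyond web): 2.1 × 0.7, A = 1.47 in², x = 3.65 in, Ī = 0.54023 in⁴.
Bottom flange (beyond web): 2.1 × 0.7, A = 1.47 in², x = 1.05 in, Ī = 0.54023 in⁴.
Centroid: x̄ = ΣA·x / ΣA = 2.35 in.
Transfer each piece to the vertical centroidal axis using Ī + A·d² with d = x − 2.35:
  web: d = 0 in → contributes +0.083333 in⁴
  top flange (beyond web): d = 1.3 in → contributes +3.0245 in⁴
  bottom flange (beyond web): d = -1.3 in → contributes +3.0245 in⁴
Total I = 6.1324 in⁴.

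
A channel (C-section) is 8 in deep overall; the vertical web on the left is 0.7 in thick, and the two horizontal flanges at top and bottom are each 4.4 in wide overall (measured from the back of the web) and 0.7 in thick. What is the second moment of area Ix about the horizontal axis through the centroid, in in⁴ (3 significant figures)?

Treat the section as a set of non-overlapping primitives; coordinates are from the bounding-box lower-left.
Web: 0.7 × 8, A = 5.6 in², y = 4 in, Ī = 29.867 in⁴.
Top flange (beyond web): 3.7 × 0.7, A = 2.59 in², y = 7.65 in, Ī = 0.10576 in⁴.
Bottom flange (beyond web): 3.7 × 0.7, A = 2.59 in², y = 0.35 in, Ī = 0.10576 in⁴.
By symmetry the centroid is at mid-height, ȳ = 4 in.
Transfer each piece to the horizontal axis through the centroid using Ī + A·d² with d = y − 4:
  web: d = 0 in → contributes +29.867 in⁴
  top flange (beyond web): d = 3.65 in → contributes +34.611 in⁴
  bottom flange (beyond web): d = -3.65 in → contributes +34.611 in⁴
Total I = 99.089 in⁴.

Ix ≈ 99.1 in⁴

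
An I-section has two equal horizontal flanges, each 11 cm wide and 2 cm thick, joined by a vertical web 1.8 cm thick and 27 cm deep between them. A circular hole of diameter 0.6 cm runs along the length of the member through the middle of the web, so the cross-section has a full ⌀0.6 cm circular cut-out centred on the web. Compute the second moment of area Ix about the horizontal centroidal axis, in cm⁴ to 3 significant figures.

Treat the section as a set of non-overlapping primitives; coordinates are from the bounding-box lower-left.
Bottom flange: 11 × 2, A = 22 cm², y = 1 cm, Ī = 7.3333 cm⁴.
Web: 1.8 × 27, A = 48.6 cm², y = 15.5 cm, Ī = 2952.5 cm⁴.
Top flange: 11 × 2, A = 22 cm², y = 30 cm, Ī = 7.3333 cm⁴.
Hole (subtracted): ⌀0.6, A = 0.28274 cm², y = 15.5 cm, Ī = 0.0063617 cm⁴.
By symmetry the centroid is at mid-height, ȳ = 15.5 cm.
Transfer each piece to the horizontal centroidal axis using Ī + A·d² with d = y − 15.5:
  bottom flange: d = -14.5 cm → contributes +4632.8 cm⁴
  web: d = 0 cm → contributes +2952.5 cm⁴
  top flange: d = 14.5 cm → contributes +4632.8 cm⁴
  hole: d = 0 cm → contributes −0.0063617 cm⁴
Total I = 12 218 cm⁴.

Ix ≈ 1.22 × 10⁴ cm⁴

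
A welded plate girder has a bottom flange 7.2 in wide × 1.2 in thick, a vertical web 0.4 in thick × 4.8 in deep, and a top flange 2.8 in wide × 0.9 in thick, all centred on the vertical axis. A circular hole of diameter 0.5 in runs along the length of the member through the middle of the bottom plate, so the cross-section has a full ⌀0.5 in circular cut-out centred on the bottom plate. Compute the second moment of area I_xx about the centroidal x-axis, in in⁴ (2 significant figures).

Split into non-overlapping primitives; take the origin at the lower-left of the bounding box.
Bottom plate: 7.2 × 1.2, A = 8.64 in², y = 0.6 in, Ī = 1.037 in⁴.
Web plate: 0.4 × 4.8, A = 1.92 in², y = 3.6 in, Ī = 3.686 in⁴.
Top plate: 2.8 × 0.9, A = 2.52 in², y = 6.45 in, Ī = 0.1701 in⁴.
Hole (subtracted): ⌀0.5, A = 0.1963 in², y = 0.6 in, Ī = 0.003068 in⁴.
Centroid: ȳ = ΣA·y / ΣA = 2.191 in.
Transfer each piece to the centroidal x-axis using Ī + A·d² with d = y − 2.191:
  bottom plate: d = -1.591 in → contributes +22.92 in⁴
  web plate: d = 1.409 in → contributes +7.496 in⁴
  top plate: d = 4.259 in → contributes +45.87 in⁴
  hole: d = -1.591 in → contributes −0.5003 in⁴
Total I = 75.79 in⁴.

I_xx ≈ 76 in⁴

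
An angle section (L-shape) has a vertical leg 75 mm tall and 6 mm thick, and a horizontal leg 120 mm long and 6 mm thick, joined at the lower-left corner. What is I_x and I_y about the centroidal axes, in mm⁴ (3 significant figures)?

I_x ≈ 5.36 × 10⁵ mm⁴, I_y ≈ 1.72 × 10⁶ mm⁴

Decompose the section into non-overlapping parts with the origin at the bottom-left of its bounding rectangle.
Vertical leg: 6 × 75, A = 450 mm², y = 37.5 mm, Ī = 210 938 mm⁴.
Horizontal leg (remainder): 114 × 6, A = 684 mm², y = 3 mm, Ī = 2 052 mm⁴.
Centroid: ȳ = ΣA·y / ΣA = 16.69 mm.
Transfer each piece to the centroidal x-axis using Ī + A·d² with d = y − 16.69:
  vertical leg: d = 20.81 mm → contributes +405 804 mm⁴
  horizontal leg (remainder): d = -13.69 mm → contributes +130 254 mm⁴
Total I = 536 057 mm⁴.
For the y-axis: x̄ = 39.19 mm.
Repeating about the centroidal y-axis gives I_y = 1 719 265 mm⁴.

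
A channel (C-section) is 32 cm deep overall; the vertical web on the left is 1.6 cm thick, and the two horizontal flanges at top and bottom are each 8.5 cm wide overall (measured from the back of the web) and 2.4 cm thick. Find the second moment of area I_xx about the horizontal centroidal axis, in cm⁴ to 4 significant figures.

Treat the section as a set of non-overlapping primitives; coordinates are from the bounding-box lower-left.
Web: 1.6 × 32, A = 51.2 cm², y = 16 cm, Ī = 4369.07 cm⁴.
Top flange (beyond web): 6.9 × 2.4, A = 16.56 cm², y = 30.8 cm, Ī = 7.9488 cm⁴.
Bottom flange (beyond web): 6.9 × 2.4, A = 16.56 cm², y = 1.2 cm, Ī = 7.9488 cm⁴.
By symmetry the centroid is at mid-height, ȳ = 16 cm.
Transfer each piece to the horizontal centroidal axis using Ī + A·d² with d = y − 16:
  web: d = 0 cm → contributes +4369.07 cm⁴
  top flange (beyond web): d = 14.8 cm → contributes +3635.25 cm⁴
  bottom flange (beyond web): d = -14.8 cm → contributes +3635.25 cm⁴
Total I = 11639.6 cm⁴.

I_xx ≈ 1.164 × 10⁴ cm⁴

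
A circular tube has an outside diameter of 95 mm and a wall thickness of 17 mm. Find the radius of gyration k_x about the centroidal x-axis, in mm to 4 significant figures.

Decompose the section into non-overlapping parts with the origin at the bottom-left of its bounding rectangle.
Outer circle: ⌀95, A = 7088.22 mm², y = 47.5 mm, Ī = 3 998 198 mm⁴.
Bore (subtracted): ⌀61, A = 2922.47 mm², y = 47.5 mm, Ī = 679 656 mm⁴.
By symmetry the centroid is at mid-height, ȳ = 47.5 mm.
All pieces are centred on the centroidal x-axis, so I = ΣĪ (holes subtracted) = 3 318 542 mm⁴.
Radius of gyration: k = √(I/A) = √(3 318 542 / 4165.75) = 28.2245 mm.

k_x ≈ 28.22 mm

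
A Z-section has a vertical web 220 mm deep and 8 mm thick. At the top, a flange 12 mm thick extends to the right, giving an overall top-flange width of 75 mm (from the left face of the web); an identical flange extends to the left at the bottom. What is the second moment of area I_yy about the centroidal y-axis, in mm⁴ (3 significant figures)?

Break the section into simple shapes (no overlaps), measuring from the bottom-left corner of the bounding box.
Web: 8 × 220, A = 1 760 mm², x = 71 mm, Ī = 9386.7 mm⁴.
Top flange (beyond web): 67 × 12, A = 804 mm², x = 108.5 mm, Ī = 300 763 mm⁴.
Bottom flange (beyond web): 67 × 12, A = 804 mm², x = 33.5 mm, Ī = 300 763 mm⁴.
Centroid: x̄ = ΣA·x / ΣA = 71 mm.
Transfer each piece to the centroidal y-axis using Ī + A·d² with d = x − 71:
  web: d = 0 mm → contributes +9386.7 mm⁴
  top flange (beyond web): d = 37.5 mm → contributes +1 431 388 mm⁴
  bottom flange (beyond web): d = -37.5 mm → contributes +1 431 388 mm⁴
Total I = 2 872 163 mm⁴.

I_yy ≈ 2.87 × 10⁶ mm⁴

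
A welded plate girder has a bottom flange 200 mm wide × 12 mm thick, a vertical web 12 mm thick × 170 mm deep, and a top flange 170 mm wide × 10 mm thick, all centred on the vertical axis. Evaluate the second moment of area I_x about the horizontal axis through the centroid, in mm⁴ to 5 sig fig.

Break the section into simple shapes (no overlaps), measuring from the bottom-left corner of the bounding box.
Bottom plate: 200 × 12, A = 2 400 mm², y = 6 mm, Ī = 28 800 mm⁴.
Web plate: 12 × 170, A = 2 040 mm², y = 97 mm, Ī = 4 913 000 mm⁴.
Top plate: 170 × 10, A = 1 700 mm², y = 187 mm, Ī = 14166.67 mm⁴.
Centroid: ȳ = ΣA·y / ΣA = 86.34853 mm.
Transfer each piece to the horizontal axis through the centroid using Ī + A·d² with d = y − 86.34853:
  bottom plate: d = -80.34853 mm → contributes +15 522 929 mm⁴
  web plate: d = 10.65147 mm → contributes +5 144 446 mm⁴
  top plate: d = 100.6515 mm → contributes +17 236 387 mm⁴
Total I = 37 903 761 mm⁴.

I_x ≈ 3.7904 × 10⁷ mm⁴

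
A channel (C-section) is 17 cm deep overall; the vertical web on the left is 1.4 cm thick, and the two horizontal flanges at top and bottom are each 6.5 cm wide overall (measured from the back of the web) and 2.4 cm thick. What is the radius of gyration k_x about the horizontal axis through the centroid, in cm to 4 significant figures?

Treat the section as a set of non-overlapping primitives; coordinates are from the bounding-box lower-left.
Web: 1.4 × 17, A = 23.8 cm², y = 8.5 cm, Ī = 573.183 cm⁴.
Top flange (beyond web): 5.1 × 2.4, A = 12.24 cm², y = 15.8 cm, Ī = 5.8752 cm⁴.
Bottom flange (beyond web): 5.1 × 2.4, A = 12.24 cm², y = 1.2 cm, Ī = 5.8752 cm⁴.
By symmetry the centroid is at mid-height, ȳ = 8.5 cm.
Transfer each piece to the horizontal axis through the centroid using Ī + A·d² with d = y − 8.5:
  web: d = 0 cm → contributes +573.183 cm⁴
  top flange (beyond web): d = 7.3 cm → contributes +658.145 cm⁴
  bottom flange (beyond web): d = -7.3 cm → contributes +658.145 cm⁴
Total I = 1889.47 cm⁴.
Radius of gyration: k = √(I/A) = √(1889.47 / 48.28) = 6.25586 cm.

k_x ≈ 6.256 cm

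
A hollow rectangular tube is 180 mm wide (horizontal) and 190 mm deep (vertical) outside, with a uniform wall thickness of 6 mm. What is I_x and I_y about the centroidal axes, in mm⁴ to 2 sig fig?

I_x ≈ 2.4 × 10⁷ mm⁴, I_y ≈ 2.2 × 10⁷ mm⁴

Split into non-overlapping primitives; take the origin at the lower-left of the bounding box.
Outer rectangle: 180 × 190, A = 34 200 mm², y = 95 mm, Ī = 102 885 000 mm⁴.
Inner void (subtracted): 168 × 178, A = 29 904 mm², y = 95 mm, Ī = 78 956 528 mm⁴.
By symmetry the centroid is at mid-height, ȳ = 95 mm.
All pieces are centred on the centroidal x-axis, so I = ΣĪ (holes subtracted) = 23 928 472 mm⁴.
Repeating about the centroidal y-axis gives I_y = 22 005 792 mm⁴.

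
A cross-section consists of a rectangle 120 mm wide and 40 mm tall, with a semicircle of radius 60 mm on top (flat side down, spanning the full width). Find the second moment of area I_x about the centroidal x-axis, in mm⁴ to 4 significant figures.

I_x ≈ 7.429 × 10⁶ mm⁴

Split into non-overlapping primitives; take the origin at the lower-left of the bounding box.
Rectangular body: 120 × 40, A = 4 800 mm², y = 20 mm, Ī = 640 000 mm⁴.
Semicircular cap: semicircle r = 60, A = 5654.87 mm², y = 65.4648 mm, Ī = 1 422 450 mm⁴.
Centroid: ȳ = ΣA·y / ΣA = 44.5912 mm.
Transfer each piece to the centroidal x-axis using Ī + A·d² with d = y − 44.5912:
  rectangular body: d = -24.5912 mm → contributes +3 542 681 mm⁴
  semicircular cap: d = 20.8736 mm → contributes +3 886 323 mm⁴
Total I = 7 429 004 mm⁴.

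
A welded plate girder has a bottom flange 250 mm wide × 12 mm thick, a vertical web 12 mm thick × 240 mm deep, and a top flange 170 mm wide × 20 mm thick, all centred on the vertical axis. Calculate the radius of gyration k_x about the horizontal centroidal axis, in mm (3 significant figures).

Treat the section as a set of non-overlapping primitives; coordinates are from the bounding-box lower-left.
Bottom plate: 250 × 12, A = 3 000 mm², y = 6 mm, Ī = 36 000 mm⁴.
Web plate: 12 × 240, A = 2 880 mm², y = 132 mm, Ī = 13 824 000 mm⁴.
Top plate: 170 × 20, A = 3 400 mm², y = 262 mm, Ī = 113 333 mm⁴.
Centroid: ȳ = ΣA·y / ΣA = 138.9 mm.
Transfer each piece to the horizontal centroidal axis using Ī + A·d² with d = y − 138.9:
  bottom plate: d = -132.9 mm → contributes +53 020 480 mm⁴
  web plate: d = -6.8966 mm → contributes +13 960 980 mm⁴
  top plate: d = 123.1 mm → contributes +51 638 494 mm⁴
Total I = 118 619 954 mm⁴.
Radius of gyration: k = √(I/A) = √(118 619 954 / 9 280) = 113.06 mm.

k_x ≈ 113 mm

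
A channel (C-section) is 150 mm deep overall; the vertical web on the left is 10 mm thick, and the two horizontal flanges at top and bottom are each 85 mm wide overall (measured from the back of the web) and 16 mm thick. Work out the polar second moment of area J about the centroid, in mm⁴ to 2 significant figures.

J ≈ 1.6 × 10⁷ mm⁴

Treat the section as a set of non-overlapping primitives; coordinates are from the bounding-box lower-left.
Web: 10 × 150, A = 1 500 mm², y = 75 mm, Ī = 2 812 500 mm⁴.
Top flange (beyond web): 75 × 16, A = 1 200 mm², y = 142 mm, Ī = 25 600 mm⁴.
Bottom flange (beyond web): 75 × 16, A = 1 200 mm², y = 8 mm, Ī = 25 600 mm⁴.
By symmetry the centroid is at mid-height, ȳ = 75 mm.
Transfer each piece to the centroidal x-axis using Ī + A·d² with d = y − 75:
  web: d = 0 mm → contributes +2 812 500 mm⁴
  top flange (beyond web): d = 67 mm → contributes +5 412 400 mm⁴
  bottom flange (beyond web): d = -67 mm → contributes +5 412 400 mm⁴
Total I = 13 637 300 mm⁴.
For the y-axis: x̄ = 31.15 mm.
Repeating about the centroidal y-axis gives I_y = 2 804 808 mm⁴.
Polar second moment: J = I_x + I_y = 16 442 108 mm⁴.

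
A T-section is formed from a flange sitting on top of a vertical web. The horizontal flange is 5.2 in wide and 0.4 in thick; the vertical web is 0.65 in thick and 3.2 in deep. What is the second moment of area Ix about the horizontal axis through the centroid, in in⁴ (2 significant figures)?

Ix ≈ 5.2 in⁴

Break the section into simple shapes (no overlaps), measuring from the bottom-left corner of the bounding box.
Flange: 5.2 × 0.4, A = 2.08 in², y = 3.4 in, Ī = 0.02773 in⁴.
Web: 0.65 × 3.2, A = 2.08 in², y = 1.6 in, Ī = 1.775 in⁴.
Centroid: ȳ = ΣA·y / ΣA = 2.5 in.
Transfer each piece to the horizontal axis through the centroid using Ī + A·d² with d = y − 2.5:
  flange: d = 0.9 in → contributes +1.713 in⁴
  web: d = -0.9 in → contributes +3.46 in⁴
Total I = 5.172 in⁴.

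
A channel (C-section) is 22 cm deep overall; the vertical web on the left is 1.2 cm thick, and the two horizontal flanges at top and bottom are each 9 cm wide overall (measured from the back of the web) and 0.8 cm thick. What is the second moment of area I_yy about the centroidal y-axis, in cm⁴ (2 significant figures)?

I_yy ≈ 240 cm⁴

Break the section into simple shapes (no overlaps), measuring from the bottom-left corner of the bounding box.
Web: 1.2 × 22, A = 26.4 cm², x = 0.6 cm, Ī = 3.168 cm⁴.
Top flange (beyond web): 7.8 × 0.8, A = 6.24 cm², x = 5.1 cm, Ī = 31.64 cm⁴.
Bottom flange (beyond web): 7.8 × 0.8, A = 6.24 cm², x = 5.1 cm, Ī = 31.64 cm⁴.
Centroid: x̄ = ΣA·x / ΣA = 2.044 cm.
Transfer each piece to the centroidal y-axis using Ī + A·d² with d = x − 2.044:
  web: d = -1.444 cm → contributes +58.25 cm⁴
  top flange (beyond web): d = 3.056 cm → contributes +89.9 cm⁴
  bottom flange (beyond web): d = 3.056 cm → contributes +89.9 cm⁴
Total I = 238 cm⁴.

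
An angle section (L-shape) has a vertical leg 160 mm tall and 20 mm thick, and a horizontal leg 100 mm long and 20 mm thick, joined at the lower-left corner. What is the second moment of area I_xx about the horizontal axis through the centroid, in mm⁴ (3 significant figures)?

Break the section into simple shapes (no overlaps), measuring from the bottom-left corner of the bounding box.
Vertical leg: 20 × 160, A = 3 200 mm², y = 80 mm, Ī = 6 826 667 mm⁴.
Horizontal leg (remainder): 80 × 20, A = 1 600 mm², y = 10 mm, Ī = 53 333 mm⁴.
Centroid: ȳ = ΣA·y / ΣA = 56.667 mm.
Transfer each piece to the horizontal axis through the centroid using Ī + A·d² with d = y − 56.667:
  vertical leg: d = 23.333 mm → contributes +8 568 889 mm⁴
  horizontal leg (remainder): d = -46.667 mm → contributes +3 537 778 mm⁴
Total I = 12 106 667 mm⁴.

I_xx ≈ 1.21 × 10⁷ mm⁴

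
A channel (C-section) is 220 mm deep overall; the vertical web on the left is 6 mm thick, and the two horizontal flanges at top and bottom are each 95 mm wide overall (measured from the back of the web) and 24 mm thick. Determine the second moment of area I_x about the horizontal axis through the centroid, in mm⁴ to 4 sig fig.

I_x ≈ 4.656 × 10⁷ mm⁴

Break the section into simple shapes (no overlaps), measuring from the bottom-left corner of the bounding box.
Web: 6 × 220, A = 1 320 mm², y = 110 mm, Ī = 5 324 000 mm⁴.
Top flange (beyond web): 89 × 24, A = 2 136 mm², y = 208 mm, Ī = 102 528 mm⁴.
Bottom flange (beyond web): 89 × 24, A = 2 136 mm², y = 12 mm, Ī = 102 528 mm⁴.
By symmetry the centroid is at mid-height, ȳ = 110 mm.
Transfer each piece to the horizontal axis through the centroid using Ī + A·d² with d = y − 110:
  web: d = 0 mm → contributes +5 324 000 mm⁴
  top flange (beyond web): d = 98 mm → contributes +20 616 672 mm⁴
  bottom flange (beyond web): d = -98 mm → contributes +20 616 672 mm⁴
Total I = 46 557 344 mm⁴.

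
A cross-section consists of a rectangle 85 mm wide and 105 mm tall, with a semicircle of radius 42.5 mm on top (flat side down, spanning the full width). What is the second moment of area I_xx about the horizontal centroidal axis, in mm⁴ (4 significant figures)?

Split into non-overlapping primitives; take the origin at the lower-left of the bounding box.
Rectangular body: 85 × 105, A = 8 925 mm², y = 52.5 mm, Ī = 8 199 844 mm⁴.
Semicircular cap: semicircle r = 42.5, A = 2837.25 mm², y = 123.038 mm, Ī = 358 086 mm⁴.
Centroid: ȳ = ΣA·y / ΣA = 69.5148 mm.
Transfer each piece to the horizontal centroidal axis using Ī + A·d² with d = y − 69.5148:
  rectangular body: d = -17.0148 mm → contributes +10 783 672 mm⁴
  semicircular cap: d = 53.5227 mm → contributes +8 485 908 mm⁴
Total I = 19 269 581 mm⁴.

I_xx ≈ 1.927 × 10⁷ mm⁴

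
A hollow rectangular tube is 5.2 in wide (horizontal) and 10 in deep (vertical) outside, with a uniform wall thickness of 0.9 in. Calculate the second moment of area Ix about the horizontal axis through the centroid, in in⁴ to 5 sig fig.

Break the section into simple shapes (no overlaps), measuring from the bottom-left corner of the bounding box.
Outer rectangle: 5.2 × 10, A = 52 in², y = 5 in, Ī = 433.3333 in⁴.
Inner void (subtracted): 3.4 × 8.2, A = 27.88 in², y = 5 in, Ī = 156.2209 in⁴.
By symmetry the centroid is at mid-height, ȳ = 5 in.
All pieces are centred on the horizontal axis through the centroid, so I = ΣĪ (holes subtracted) = 277.1124 in⁴.

Ix ≈ 277.11 in⁴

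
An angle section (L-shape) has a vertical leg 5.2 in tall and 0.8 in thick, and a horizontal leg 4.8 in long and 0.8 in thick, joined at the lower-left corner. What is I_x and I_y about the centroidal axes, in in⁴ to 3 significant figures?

Break the section into simple shapes (no overlaps), measuring from the bottom-left corner of the bounding box.
Vertical leg: 0.8 × 5.2, A = 4.16 in², y = 2.6 in, Ī = 9.3739 in⁴.
Horizontal leg (remainder): 4 × 0.8, A = 3.2 in², y = 0.4 in, Ī = 0.17067 in⁴.
Centroid: ȳ = ΣA·y / ΣA = 1.6435 in.
Transfer each piece to the centroidal x-axis using Ī + A·d² with d = y − 1.6435:
  vertical leg: d = 0.95652 in → contributes +13.18 in⁴
  horizontal leg (remainder): d = -1.2435 in → contributes +5.1186 in⁴
Total I = 18.299 in⁴.
For the y-axis: x̄ = 1.4435 in.
Repeating about the centroidal y-axis gives I_y = 14.907 in⁴.

I_x ≈ 18.3 in⁴, I_y ≈ 14.9 in⁴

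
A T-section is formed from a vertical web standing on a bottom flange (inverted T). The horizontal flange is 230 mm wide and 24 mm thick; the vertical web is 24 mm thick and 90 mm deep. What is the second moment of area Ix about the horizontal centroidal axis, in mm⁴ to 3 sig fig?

Ix ≈ 6.77 × 10⁶ mm⁴

Treat the section as a set of non-overlapping primitives; coordinates are from the bounding-box lower-left.
Flange: 230 × 24, A = 5 520 mm², y = 12 mm, Ī = 264 960 mm⁴.
Web: 24 × 90, A = 2 160 mm², y = 69 mm, Ī = 1 458 000 mm⁴.
Centroid: ȳ = ΣA·y / ΣA = 28.031 mm.
Transfer each piece to the horizontal centroidal axis using Ī + A·d² with d = y − 28.031:
  flange: d = -16.031 mm → contributes +1 683 605 mm⁴
  web: d = 40.969 mm → contributes +5 083 427 mm⁴
Total I = 6 767 033 mm⁴.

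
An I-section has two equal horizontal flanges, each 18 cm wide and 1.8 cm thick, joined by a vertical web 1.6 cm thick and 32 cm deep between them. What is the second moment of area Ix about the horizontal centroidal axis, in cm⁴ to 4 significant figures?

Ix ≈ 2.289 × 10⁴ cm⁴

Treat the section as a set of non-overlapping primitives; coordinates are from the bounding-box lower-left.
Bottom flange: 18 × 1.8, A = 32.4 cm², y = 0.9 cm, Ī = 8.748 cm⁴.
Web: 1.6 × 32, A = 51.2 cm², y = 17.8 cm, Ī = 4369.07 cm⁴.
Top flange: 18 × 1.8, A = 32.4 cm², y = 34.7 cm, Ī = 8.748 cm⁴.
By symmetry the centroid is at mid-height, ȳ = 17.8 cm.
Transfer each piece to the horizontal centroidal axis using Ī + A·d² with d = y − 17.8:
  bottom flange: d = -16.9 cm → contributes +9262.51 cm⁴
  web: d = 0 cm → contributes +4369.07 cm⁴
  top flange: d = 16.9 cm → contributes +9262.51 cm⁴
Total I = 22894.1 cm⁴.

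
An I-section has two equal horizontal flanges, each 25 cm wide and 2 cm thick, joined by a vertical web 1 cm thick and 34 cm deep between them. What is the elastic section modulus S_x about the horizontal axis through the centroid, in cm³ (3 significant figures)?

Treat the section as a set of non-overlapping primitives; coordinates are from the bounding-box lower-left.
Bottom flange: 25 × 2, A = 50 cm², y = 1 cm, Ī = 16.667 cm⁴.
Web: 1 × 34, A = 34 cm², y = 19 cm, Ī = 3275.3 cm⁴.
Top flange: 25 × 2, A = 50 cm², y = 37 cm, Ī = 16.667 cm⁴.
By symmetry the centroid is at mid-height, ȳ = 19 cm.
Transfer each piece to the horizontal axis through the centroid using Ī + A·d² with d = y − 19:
  bottom flange: d = -18 cm → contributes +16 217 cm⁴
  web: d = 0 cm → contributes +3275.3 cm⁴
  top flange: d = 18 cm → contributes +16 217 cm⁴
Total I = 35 709 cm⁴.
Extreme fibre distance c = 19 cm; S = I/c = 1879.4 cm³.

S_x ≈ 1880 cm³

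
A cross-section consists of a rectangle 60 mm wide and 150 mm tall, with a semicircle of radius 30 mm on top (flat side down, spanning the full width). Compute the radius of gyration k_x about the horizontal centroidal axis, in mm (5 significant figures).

k_x ≈ 50.319 mm

Split into non-overlapping primitives; take the origin at the lower-left of the bounding box.
Rectangular body: 60 × 150, A = 9 000 mm², y = 75 mm, Ī = 16 875 000 mm⁴.
Semicircular cap: semicircle r = 30, A = 1413.717 mm², y = 162.7324 mm, Ī = 88903.14 mm⁴.
Centroid: ȳ = ΣA·y / ΣA = 86.91013 mm.
Transfer each piece to the horizontal centroidal axis using Ī + A·d² with d = y − 86.91013:
  rectangular body: d = -11.91013 mm → contributes +18 151 661 mm⁴
  semicircular cap: d = 75.82226 mm → contributes +8 216 382 mm⁴
Total I = 26 368 044 mm⁴.
Radius of gyration: k = √(I/A) = √(26 368 044 / 10413.72) = 50.31947 mm.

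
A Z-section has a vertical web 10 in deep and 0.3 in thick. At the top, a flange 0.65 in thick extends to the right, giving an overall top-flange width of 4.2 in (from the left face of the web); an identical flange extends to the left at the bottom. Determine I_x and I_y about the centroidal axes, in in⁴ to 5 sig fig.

I_x ≈ 135.99 in⁴, I_y ≈ 28.807 in⁴

Treat the section as a set of non-overlapping primitives; coordinates are from the bounding-box lower-left.
Web: 0.3 × 10, A = 3 in², y = 5 in, Ī = 25 in⁴.
Top flange (beyond web): 3.9 × 0.65, A = 2.535 in², y = 9.675 in, Ī = 0.08925313 in⁴.
Bottom flange (beyond web): 3.9 × 0.65, A = 2.535 in², y = 0.325 in, Ī = 0.08925313 in⁴.
Centroid: ȳ = ΣA·y / ΣA = 5 in.
Transfer each piece to the centroidal x-axis using Ī + A·d² with d = y − 5:
  web: d = 0 in → contributes +25 in⁴
  top flange (beyond web): d = 4.675 in → contributes +55.49326 in⁴
  bottom flange (beyond web): d = -4.675 in → contributes +55.49326 in⁴
Total I = 135.9865 in⁴.
For the y-axis: x̄ = 4.05 in.
Repeating about the centroidal y-axis gives I_y = 28.80743 in⁴.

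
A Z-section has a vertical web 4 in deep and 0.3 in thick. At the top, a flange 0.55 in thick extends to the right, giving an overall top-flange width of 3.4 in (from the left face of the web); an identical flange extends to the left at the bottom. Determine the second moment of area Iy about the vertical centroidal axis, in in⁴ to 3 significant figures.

Iy ≈ 12.6 in⁴

Break the section into simple shapes (no overlaps), measuring from the bottom-left corner of the bounding box.
Web: 0.3 × 4, A = 1.2 in², x = 3.25 in, Ī = 0.009 in⁴.
Top flange (beyond web): 3.1 × 0.55, A = 1.705 in², x = 4.95 in, Ī = 1.3654 in⁴.
Bottom flange (beyond web): 3.1 × 0.55, A = 1.705 in², x = 1.55 in, Ī = 1.3654 in⁴.
Centroid: x̄ = ΣA·x / ΣA = 3.25 in.
Transfer each piece to the vertical centroidal axis using Ī + A·d² with d = x − 3.25:
  web: d = 0 in → contributes +0.009 in⁴
  top flange (beyond web): d = 1.7 in → contributes +6.2929 in⁴
  bottom flange (beyond web): d = -1.7 in → contributes +6.2929 in⁴
Total I = 12.595 in⁴.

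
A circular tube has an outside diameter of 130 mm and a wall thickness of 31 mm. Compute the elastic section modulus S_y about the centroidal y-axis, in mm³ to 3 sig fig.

S_y ≈ 2.00 × 10⁵ mm³

Break the section into simple shapes (no overlaps), measuring from the bottom-left corner of the bounding box.
Outer circle: ⌀130, A = 13 273 mm², x = 65 mm, Ī = 14 019 848 mm⁴.
Bore (subtracted): ⌀68, A = 3631.7 mm², x = 65 mm, Ī = 1 049 556 mm⁴.
By symmetry the centroid is at mid-width, x̄ = 65 mm.
All pieces are centred on the centroidal y-axis, so I = ΣĪ (holes subtracted) = 12 970 292 mm⁴.
Extreme fibre distance c = 65 mm; S = I/c = 199 543 mm³.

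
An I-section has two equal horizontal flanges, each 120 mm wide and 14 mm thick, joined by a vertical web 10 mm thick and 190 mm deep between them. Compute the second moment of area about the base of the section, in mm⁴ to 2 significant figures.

I_base ≈ 1.0 × 10⁸ mm⁴

Decompose the section into non-overlapping parts with the origin at the bottom-left of its bounding rectangle.
Bottom flange: 120 × 14, A = 1 680 mm², y = 7 mm, Ī = 27 440 mm⁴.
Web: 10 × 190, A = 1 900 mm², y = 109 mm, Ī = 5 715 833 mm⁴.
Top flange: 120 × 14, A = 1 680 mm², y = 211 mm, Ī = 27 440 mm⁴.
Transfer each piece to the base of the section using Ī + A·d² with d = y − 0:
  bottom flange: d = 7 mm → contributes +109 760 mm⁴
  web: d = 109 mm → contributes +28 289 733 mm⁴
  top flange: d = 211 mm → contributes +74 822 720 mm⁴
Total I = 103 222 213 mm⁴.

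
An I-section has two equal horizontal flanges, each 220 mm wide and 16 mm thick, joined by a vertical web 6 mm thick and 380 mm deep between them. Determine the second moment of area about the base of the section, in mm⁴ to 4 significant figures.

Decompose the section into non-overlapping parts with the origin at the bottom-left of its bounding rectangle.
Bottom flange: 220 × 16, A = 3 520 mm², y = 8 mm, Ī = 75093.3 mm⁴.
Web: 6 × 380, A = 2 280 mm², y = 206 mm, Ī = 27 436 000 mm⁴.
Top flange: 220 × 16, A = 3 520 mm², y = 404 mm, Ī = 75093.3 mm⁴.
Transfer each piece to the bottom edge using Ī + A·d² with d = y − 0:
  bottom flange: d = 8 mm → contributes +300 373 mm⁴
  web: d = 206 mm → contributes +124 190 080 mm⁴
  top flange: d = 404 mm → contributes +574 595 413 mm⁴
Total I = 699 085 867 mm⁴.

I_base ≈ 6.991 × 10⁸ mm⁴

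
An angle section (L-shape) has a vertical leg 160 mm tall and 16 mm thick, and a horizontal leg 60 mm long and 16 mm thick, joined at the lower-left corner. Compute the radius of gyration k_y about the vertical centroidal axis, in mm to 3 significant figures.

Break the section into simple shapes (no overlaps), measuring from the bottom-left corner of the bounding box.
Vertical leg: 16 × 160, A = 2 560 mm², x = 8 mm, Ī = 54 613 mm⁴.
Horizontal leg (remainder): 44 × 16, A = 704 mm², x = 38 mm, Ī = 113 579 mm⁴.
Centroid: x̄ = ΣA·x / ΣA = 14.471 mm.
Transfer each piece to the vertical centroidal axis using Ī + A·d² with d = x − 14.471:
  vertical leg: d = -6.4706 mm → contributes +161 797 mm⁴
  horizontal leg (remainder): d = 23.529 mm → contributes +503 336 mm⁴
Total I = 665 133 mm⁴.
Radius of gyration: k = √(I/A) = √(665 133 / 3 264) = 14.275 mm.

k_y ≈ 14.3 mm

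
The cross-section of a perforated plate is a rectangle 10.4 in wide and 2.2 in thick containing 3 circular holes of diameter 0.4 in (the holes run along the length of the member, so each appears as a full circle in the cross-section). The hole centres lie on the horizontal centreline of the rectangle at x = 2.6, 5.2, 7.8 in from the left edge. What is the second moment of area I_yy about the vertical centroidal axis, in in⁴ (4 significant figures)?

Split into non-overlapping primitives; take the origin at the lower-left of the bounding box.
Plate: 10.4 × 2.2, A = 22.88 in², x = 5.2 in, Ī = 206.225 in⁴.
Hole 1 (subtracted): ⌀0.4, A = 0.125664 in², x = 2.6 in, Ī = 0.00125664 in⁴.
Hole 2 (subtracted): ⌀0.4, A = 0.125664 in², x = 5.2 in, Ī = 0.00125664 in⁴.
Hole 3 (subtracted): ⌀0.4, A = 0.125664 in², x = 7.8 in, Ī = 0.00125664 in⁴.
By symmetry the centroid is at mid-width, x̄ = 5.2 in.
Transfer each piece to the vertical centroidal axis using Ī + A·d² with d = x − 5.2:
  plate: d = 0 in → contributes +206.225 in⁴
  hole 1: d = -2.6 in → contributes −0.850743 in⁴
  hole 2: d = 0 in → contributes −0.00125664 in⁴
  hole 3: d = 2.6 in → contributes −0.850743 in⁴
Total I = 204.522 in⁴.

I_yy ≈ 204.5 in⁴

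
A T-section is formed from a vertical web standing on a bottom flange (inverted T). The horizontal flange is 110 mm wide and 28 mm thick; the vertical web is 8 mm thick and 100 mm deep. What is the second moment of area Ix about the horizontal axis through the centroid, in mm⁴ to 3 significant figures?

Treat the section as a set of non-overlapping primitives; coordinates are from the bounding-box lower-left.
Flange: 110 × 28, A = 3 080 mm², y = 14 mm, Ī = 201 227 mm⁴.
Web: 8 × 100, A = 800 mm², y = 78 mm, Ī = 666 667 mm⁴.
Centroid: ȳ = ΣA·y / ΣA = 27.196 mm.
Transfer each piece to the horizontal axis through the centroid using Ī + A·d² with d = y − 27.196:
  flange: d = -13.196 mm → contributes +737 551 mm⁴
  web: d = 50.804 mm → contributes +2 731 514 mm⁴
Total I = 3 469 064 mm⁴.

Ix ≈ 3.47 × 10⁶ mm⁴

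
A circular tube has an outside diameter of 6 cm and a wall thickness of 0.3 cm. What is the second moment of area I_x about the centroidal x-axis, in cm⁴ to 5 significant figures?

I_x ≈ 21.878 cm⁴

Treat the section as a set of non-overlapping primitives; coordinates are from the bounding-box lower-left.
Outer circle: ⌀6, A = 28.27433 cm², y = 3 cm, Ī = 63.61725 cm⁴.
Bore (subtracted): ⌀5.4, A = 22.90221 cm², y = 3 cm, Ī = 41.73928 cm⁴.
By symmetry the centroid is at mid-height, ȳ = 3 cm.
All pieces are centred on the centroidal x-axis, so I = ΣĪ (holes subtracted) = 21.87797 cm⁴.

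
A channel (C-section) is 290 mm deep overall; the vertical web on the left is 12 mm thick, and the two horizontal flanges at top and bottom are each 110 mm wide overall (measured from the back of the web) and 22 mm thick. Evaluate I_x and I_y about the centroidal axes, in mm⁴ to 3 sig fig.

Treat the section as a set of non-overlapping primitives; coordinates are from the bounding-box lower-left.
Web: 12 × 290, A = 3 480 mm², y = 145 mm, Ī = 24 389 000 mm⁴.
Top flange (beyond web): 98 × 22, A = 2 156 mm², y = 279 mm, Ī = 86 959 mm⁴.
Bottom flange (beyond web): 98 × 22, A = 2 156 mm², y = 11 mm, Ī = 86 959 mm⁴.
By symmetry the centroid is at mid-height, ȳ = 145 mm.
Transfer each piece to the centroidal x-axis using Ī + A·d² with d = y − 145:
  web: d = 0 mm → contributes +24 389 000 mm⁴
  top flange (beyond web): d = 134 mm → contributes +38 800 095 mm⁴
  bottom flange (beyond web): d = -134 mm → contributes +38 800 095 mm⁴
Total I = 101 989 189 mm⁴.
For the y-axis: x̄ = 36.436 mm.
Repeating about the centroidal y-axis gives I_y = 9 318 314 mm⁴.

I_x ≈ 1.02 × 10⁸ mm⁴, I_y ≈ 9.32 × 10⁶ mm⁴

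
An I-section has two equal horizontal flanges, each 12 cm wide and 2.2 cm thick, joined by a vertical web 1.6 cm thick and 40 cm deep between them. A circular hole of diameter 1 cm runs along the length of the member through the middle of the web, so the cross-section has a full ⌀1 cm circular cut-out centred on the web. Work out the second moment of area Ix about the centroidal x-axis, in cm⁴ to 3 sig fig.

Ix ≈ 3.21 × 10⁴ cm⁴

Break the section into simple shapes (no overlaps), measuring from the bottom-left corner of the bounding box.
Bottom flange: 12 × 2.2, A = 26.4 cm², y = 1.1 cm, Ī = 10.648 cm⁴.
Web: 1.6 × 40, A = 64 cm², y = 22.2 cm, Ī = 8533.3 cm⁴.
Top flange: 12 × 2.2, A = 26.4 cm², y = 43.3 cm, Ī = 10.648 cm⁴.
Hole (subtracted): ⌀1, A = 0.7854 cm², y = 22.2 cm, Ī = 0.049087 cm⁴.
By symmetry the centroid is at mid-height, ȳ = 22.2 cm.
Transfer each piece to the centroidal x-axis using Ī + A·d² with d = y − 22.2:
  bottom flange: d = -21.1 cm → contributes +11 764 cm⁴
  web: d = 0 cm → contributes +8533.3 cm⁴
  top flange: d = 21.1 cm → contributes +11 764 cm⁴
  hole: d = 0 cm → contributes −0.049087 cm⁴
Total I = 32 062 cm⁴.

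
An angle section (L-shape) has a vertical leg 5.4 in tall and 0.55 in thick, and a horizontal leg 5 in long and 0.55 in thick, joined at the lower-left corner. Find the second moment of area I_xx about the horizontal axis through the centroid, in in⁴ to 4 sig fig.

Decompose the section into non-overlapping parts with the origin at the bottom-left of its bounding rectangle.
Vertical leg: 0.55 × 5.4, A = 2.97 in², y = 2.7 in, Ī = 7.2171 in⁴.
Horizontal leg (remainder): 4.45 × 0.55, A = 2.4475 in², y = 0.275 in, Ī = 0.0616974 in⁴.
Centroid: ȳ = ΣA·y / ΣA = 1.60444 in.
Transfer each piece to the horizontal axis through the centroid using Ī + A·d² with d = y − 1.60444:
  vertical leg: d = 1.09556 in → contributes +10.7818 in⁴
  horizontal leg (remainder): d = -1.32944 in → contributes +4.38745 in⁴
Total I = 15.1693 in⁴.

I_xx ≈ 15.17 in⁴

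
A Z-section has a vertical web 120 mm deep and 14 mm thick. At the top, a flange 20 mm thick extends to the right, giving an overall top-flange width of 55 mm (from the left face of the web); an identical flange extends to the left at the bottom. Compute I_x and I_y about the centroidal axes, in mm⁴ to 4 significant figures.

Treat the section as a set of non-overlapping primitives; coordinates are from the bounding-box lower-left.
Web: 14 × 120, A = 1 680 mm², y = 60 mm, Ī = 2 016 000 mm⁴.
Top flange (beyond web): 41 × 20, A = 820 mm², y = 110 mm, Ī = 27333.3 mm⁴.
Bottom flange (beyond web): 41 × 20, A = 820 mm², y = 10 mm, Ī = 27333.3 mm⁴.
Centroid: ȳ = ΣA·y / ΣA = 60 mm.
Transfer each piece to the centroidal x-axis using Ī + A·d² with d = y − 60:
  web: d = 0 mm → contributes +2 016 000 mm⁴
  top flange (beyond web): d = 50 mm → contributes +2 077 333 mm⁴
  bottom flange (beyond web): d = -50 mm → contributes +2 077 333 mm⁴
Total I = 6 170 667 mm⁴.
For the y-axis: x̄ = 48 mm.
Repeating about the centroidal y-axis gives I_y = 1 497 427 mm⁴.

I_x ≈ 6.171 × 10⁶ mm⁴, I_y ≈ 1.497 × 10⁶ mm⁴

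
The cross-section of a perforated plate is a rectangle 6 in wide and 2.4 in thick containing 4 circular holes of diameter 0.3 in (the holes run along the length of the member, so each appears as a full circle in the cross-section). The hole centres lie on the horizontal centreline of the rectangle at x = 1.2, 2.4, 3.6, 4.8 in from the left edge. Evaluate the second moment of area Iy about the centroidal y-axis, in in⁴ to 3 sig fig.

Break the section into simple shapes (no overlaps), measuring from the bottom-left corner of the bounding box.
Plate: 6 × 2.4, A = 14.4 in², x = 3 in, Ī = 43.2 in⁴.
Hole 1 (subtracted): ⌀0.3, A = 0.070686 in², x = 1.2 in, Ī = 0.00039761 in⁴.
Hole 2 (subtracted): ⌀0.3, A = 0.070686 in², x = 2.4 in, Ī = 0.00039761 in⁴.
Hole 3 (subtracted): ⌀0.3, A = 0.070686 in², x = 3.6 in, Ī = 0.00039761 in⁴.
Hole 4 (subtracted): ⌀0.3, A = 0.070686 in², x = 4.8 in, Ī = 0.00039761 in⁴.
By symmetry the centroid is at mid-width, x̄ = 3 in.
Transfer each piece to the centroidal y-axis using Ī + A·d² with d = x − 3:
  plate: d = 0 in → contributes +43.2 in⁴
  hole 1: d = -1.8 in → contributes −0.22942 in⁴
  hole 2: d = -0.6 in → contributes −0.025845 in⁴
  hole 3: d = 0.6 in → contributes −0.025845 in⁴
  hole 4: d = 1.8 in → contributes −0.22942 in⁴
Total I = 42.689 in⁴.

Iy ≈ 42.7 in⁴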